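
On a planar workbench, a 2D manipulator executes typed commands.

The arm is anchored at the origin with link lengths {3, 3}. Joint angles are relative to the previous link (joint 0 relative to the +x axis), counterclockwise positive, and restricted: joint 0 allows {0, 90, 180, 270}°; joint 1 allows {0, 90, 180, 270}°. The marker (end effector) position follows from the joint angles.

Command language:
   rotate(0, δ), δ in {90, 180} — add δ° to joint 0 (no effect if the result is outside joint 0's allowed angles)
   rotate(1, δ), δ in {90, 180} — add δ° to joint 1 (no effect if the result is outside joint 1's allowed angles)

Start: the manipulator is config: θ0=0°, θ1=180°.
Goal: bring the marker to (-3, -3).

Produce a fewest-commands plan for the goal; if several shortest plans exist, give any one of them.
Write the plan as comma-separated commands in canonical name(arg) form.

rotate(0, 180), rotate(1, 180), rotate(1, 90)

initial: config: θ0=0°, θ1=180°
1. rotate(0, 180) → config: θ0=180°, θ1=180°
2. rotate(1, 180) → config: θ0=180°, θ1=0°
3. rotate(1, 90) → config: θ0=180°, θ1=90°
nothing shorter than 3 reaches the goal.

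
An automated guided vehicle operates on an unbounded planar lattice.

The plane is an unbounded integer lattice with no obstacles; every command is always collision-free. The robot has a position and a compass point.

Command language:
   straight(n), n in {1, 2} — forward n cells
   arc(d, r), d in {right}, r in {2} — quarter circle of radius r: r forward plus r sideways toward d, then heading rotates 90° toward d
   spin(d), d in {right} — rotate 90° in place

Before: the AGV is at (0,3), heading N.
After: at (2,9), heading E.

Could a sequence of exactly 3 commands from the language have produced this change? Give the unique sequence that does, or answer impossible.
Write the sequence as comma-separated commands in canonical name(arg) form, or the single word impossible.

straight(2), straight(2), arc(right, 2)

key: position moved to (2,9) AND the heading swung to E — translation plus rotation needed
from: at (0,3), heading N
1. straight(2) → at (0,5), heading N
2. straight(2) → at (0,7), heading N
3. arc(right, 2) → at (2,9), heading E
no other 3-command option fits: unique.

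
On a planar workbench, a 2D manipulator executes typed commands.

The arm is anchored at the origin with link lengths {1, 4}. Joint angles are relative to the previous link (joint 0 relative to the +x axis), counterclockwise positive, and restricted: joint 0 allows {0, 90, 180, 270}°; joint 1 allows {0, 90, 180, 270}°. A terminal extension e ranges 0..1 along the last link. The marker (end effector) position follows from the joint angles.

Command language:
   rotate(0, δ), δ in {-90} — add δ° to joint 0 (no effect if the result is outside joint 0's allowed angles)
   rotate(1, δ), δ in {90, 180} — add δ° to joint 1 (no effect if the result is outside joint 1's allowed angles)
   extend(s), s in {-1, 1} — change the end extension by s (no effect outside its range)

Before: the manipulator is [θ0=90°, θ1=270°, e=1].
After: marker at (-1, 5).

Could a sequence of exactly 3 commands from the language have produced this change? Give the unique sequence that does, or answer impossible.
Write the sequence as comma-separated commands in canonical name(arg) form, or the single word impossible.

begin: [θ0=90°, θ1=270°, e=1]
step 1 (rotate(0, -90)): [θ0=0°, θ1=270°, e=1]
step 2 (rotate(0, -90)): [θ0=270°, θ1=270°, e=1]
step 3 (rotate(0, -90)): [θ0=180°, θ1=270°, e=1]
no rival 3-sequence matches.

rotate(0, -90), rotate(0, -90), rotate(0, -90)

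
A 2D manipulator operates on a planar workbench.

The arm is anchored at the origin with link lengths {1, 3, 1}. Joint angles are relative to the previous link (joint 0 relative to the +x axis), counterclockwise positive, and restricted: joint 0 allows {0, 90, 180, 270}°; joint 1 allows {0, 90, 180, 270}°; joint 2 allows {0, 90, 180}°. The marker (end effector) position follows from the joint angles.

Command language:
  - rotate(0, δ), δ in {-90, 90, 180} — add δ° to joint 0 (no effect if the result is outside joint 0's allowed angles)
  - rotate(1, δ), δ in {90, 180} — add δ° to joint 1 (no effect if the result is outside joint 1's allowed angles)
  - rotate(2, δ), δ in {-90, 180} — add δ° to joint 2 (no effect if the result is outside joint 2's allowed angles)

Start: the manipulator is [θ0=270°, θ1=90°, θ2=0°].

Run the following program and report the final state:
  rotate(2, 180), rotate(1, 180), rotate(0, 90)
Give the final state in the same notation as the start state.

[θ0=0°, θ1=270°, θ2=180°]

begin: [θ0=270°, θ1=90°, θ2=0°]
step 1 (rotate(2, 180)): [θ0=270°, θ1=90°, θ2=180°]
step 2 (rotate(1, 180)): [θ0=270°, θ1=270°, θ2=180°]
step 3 (rotate(0, 90)): [θ0=0°, θ1=270°, θ2=180°]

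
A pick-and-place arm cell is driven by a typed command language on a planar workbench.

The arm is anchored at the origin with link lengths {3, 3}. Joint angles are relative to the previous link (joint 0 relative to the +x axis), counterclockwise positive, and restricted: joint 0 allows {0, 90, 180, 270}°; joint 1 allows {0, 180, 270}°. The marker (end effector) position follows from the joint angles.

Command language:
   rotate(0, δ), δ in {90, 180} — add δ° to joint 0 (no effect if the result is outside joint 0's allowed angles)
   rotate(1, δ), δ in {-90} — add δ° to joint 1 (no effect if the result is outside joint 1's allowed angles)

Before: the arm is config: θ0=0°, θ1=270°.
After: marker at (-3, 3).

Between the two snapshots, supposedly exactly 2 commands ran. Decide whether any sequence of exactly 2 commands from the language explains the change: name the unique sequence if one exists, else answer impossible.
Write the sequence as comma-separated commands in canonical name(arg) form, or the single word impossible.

rotate(0, 90), rotate(0, 90)

start: config: θ0=0°, θ1=270°
t=1 rotate(0, 90) ⇒ config: θ0=90°, θ1=270°
t=2 rotate(0, 90) ⇒ config: θ0=180°, θ1=270°
all 9 alternatives checked — unique.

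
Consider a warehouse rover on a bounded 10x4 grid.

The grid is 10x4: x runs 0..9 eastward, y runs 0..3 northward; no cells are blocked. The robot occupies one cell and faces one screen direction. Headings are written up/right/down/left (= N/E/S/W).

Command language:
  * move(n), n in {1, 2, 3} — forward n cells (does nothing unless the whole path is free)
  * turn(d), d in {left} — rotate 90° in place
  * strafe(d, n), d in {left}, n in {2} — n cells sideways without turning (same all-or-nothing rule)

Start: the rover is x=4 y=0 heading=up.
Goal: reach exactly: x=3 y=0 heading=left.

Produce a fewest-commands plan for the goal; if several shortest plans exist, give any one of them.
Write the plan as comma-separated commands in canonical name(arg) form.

turn(left), move(1)

begin: x=4 y=0 heading=up
[1] after turn(left): x=4 y=0 heading=left
[2] after move(1): x=3 y=0 heading=left
minimal: 2 command(s), checked below 2.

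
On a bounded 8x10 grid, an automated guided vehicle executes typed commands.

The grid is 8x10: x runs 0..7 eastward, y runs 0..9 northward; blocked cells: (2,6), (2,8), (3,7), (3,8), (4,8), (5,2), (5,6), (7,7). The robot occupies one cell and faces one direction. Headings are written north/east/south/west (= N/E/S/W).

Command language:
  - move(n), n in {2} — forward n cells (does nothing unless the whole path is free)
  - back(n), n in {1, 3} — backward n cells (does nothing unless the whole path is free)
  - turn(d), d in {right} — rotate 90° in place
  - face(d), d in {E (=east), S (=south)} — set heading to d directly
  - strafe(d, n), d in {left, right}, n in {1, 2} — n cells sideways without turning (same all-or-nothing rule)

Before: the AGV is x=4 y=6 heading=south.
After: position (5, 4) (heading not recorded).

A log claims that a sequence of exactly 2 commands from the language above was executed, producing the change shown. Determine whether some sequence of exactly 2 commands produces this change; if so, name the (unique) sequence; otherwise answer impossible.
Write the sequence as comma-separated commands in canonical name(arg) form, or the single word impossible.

move(2), strafe(left, 1)

key: running strafe(left, 1) before move(2) would end elsewhere — order is forced
from: x=4 y=6 heading=south
t=1 move(2) ⇒ x=4 y=4 heading=south
t=2 strafe(left, 1) ⇒ x=5 y=4 heading=south
no rival 2-sequence matches.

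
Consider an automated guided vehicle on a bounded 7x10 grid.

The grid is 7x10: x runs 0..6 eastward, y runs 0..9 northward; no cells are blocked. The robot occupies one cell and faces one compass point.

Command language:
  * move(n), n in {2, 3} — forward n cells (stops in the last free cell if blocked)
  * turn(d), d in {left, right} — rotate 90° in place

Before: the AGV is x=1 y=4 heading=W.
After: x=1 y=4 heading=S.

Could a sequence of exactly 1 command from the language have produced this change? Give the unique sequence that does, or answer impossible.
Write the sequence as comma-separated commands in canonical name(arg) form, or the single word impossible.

key: parked at (1,4) the whole time — nothing moves the robot
begin: x=1 y=4 heading=W
step 1 (turn(left)): x=1 y=4 heading=S
uniquely the one of 4 1-step routes that fits.

turn(left)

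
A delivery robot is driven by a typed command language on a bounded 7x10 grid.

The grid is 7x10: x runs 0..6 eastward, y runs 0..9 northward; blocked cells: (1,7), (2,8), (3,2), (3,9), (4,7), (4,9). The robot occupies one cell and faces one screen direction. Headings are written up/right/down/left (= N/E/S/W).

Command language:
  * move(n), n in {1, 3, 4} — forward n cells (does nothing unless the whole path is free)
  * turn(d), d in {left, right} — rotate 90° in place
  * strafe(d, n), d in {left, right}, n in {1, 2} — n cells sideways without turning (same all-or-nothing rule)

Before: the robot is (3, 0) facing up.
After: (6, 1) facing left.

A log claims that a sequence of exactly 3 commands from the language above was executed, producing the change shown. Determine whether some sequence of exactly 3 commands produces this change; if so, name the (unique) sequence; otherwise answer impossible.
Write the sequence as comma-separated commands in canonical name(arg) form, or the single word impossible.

all 729 sequences checked — none match.

impossible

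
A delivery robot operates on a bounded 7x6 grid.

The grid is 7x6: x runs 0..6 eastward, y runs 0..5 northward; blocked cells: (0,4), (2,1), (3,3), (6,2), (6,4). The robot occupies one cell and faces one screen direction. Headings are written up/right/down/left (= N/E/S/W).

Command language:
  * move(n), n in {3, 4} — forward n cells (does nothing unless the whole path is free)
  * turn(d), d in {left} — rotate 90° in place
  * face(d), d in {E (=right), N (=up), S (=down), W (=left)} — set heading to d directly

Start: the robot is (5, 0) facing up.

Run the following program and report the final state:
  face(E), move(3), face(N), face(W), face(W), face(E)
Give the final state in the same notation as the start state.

begin: (5, 0) facing up
[1] after face(E): (5, 0) facing right
[2] after move(3): (5, 0) facing right
[3] after face(N): (5, 0) facing up
[4] after face(W): (5, 0) facing left
[5] after face(W): (5, 0) facing left
[6] after face(E): (5, 0) facing right

(5, 0) facing right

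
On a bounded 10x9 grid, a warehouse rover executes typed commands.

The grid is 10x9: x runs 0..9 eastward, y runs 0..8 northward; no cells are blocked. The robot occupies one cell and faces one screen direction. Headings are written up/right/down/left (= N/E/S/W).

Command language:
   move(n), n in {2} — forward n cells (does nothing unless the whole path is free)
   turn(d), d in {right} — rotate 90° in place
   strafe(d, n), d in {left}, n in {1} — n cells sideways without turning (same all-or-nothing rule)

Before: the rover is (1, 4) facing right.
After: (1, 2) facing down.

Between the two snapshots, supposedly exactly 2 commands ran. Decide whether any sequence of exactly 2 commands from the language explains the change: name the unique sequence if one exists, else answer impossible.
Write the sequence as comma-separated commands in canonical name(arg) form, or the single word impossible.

key: running move(2) before turn(right) would end elsewhere — order is forced
start: (1, 4) facing right
1. turn(right) → (1, 4) facing down
2. move(2) → (1, 2) facing down
no rival 2-sequence matches.

turn(right), move(2)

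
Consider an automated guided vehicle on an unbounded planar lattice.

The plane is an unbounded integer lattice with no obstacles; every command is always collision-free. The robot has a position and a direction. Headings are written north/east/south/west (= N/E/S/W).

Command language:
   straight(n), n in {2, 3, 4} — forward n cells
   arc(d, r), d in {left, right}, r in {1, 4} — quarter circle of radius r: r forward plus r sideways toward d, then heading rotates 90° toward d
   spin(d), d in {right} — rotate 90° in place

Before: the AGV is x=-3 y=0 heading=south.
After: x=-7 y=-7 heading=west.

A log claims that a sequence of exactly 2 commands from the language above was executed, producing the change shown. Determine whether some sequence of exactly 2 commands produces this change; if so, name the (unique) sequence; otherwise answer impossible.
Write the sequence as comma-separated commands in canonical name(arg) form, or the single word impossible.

straight(3), arc(right, 4)

key: cell and facing (now W) both changed — the 2 commands mix motion and turning
start: x=-3 y=0 heading=south
1. straight(3) → x=-3 y=-3 heading=south
2. arc(right, 4) → x=-7 y=-7 heading=west
uniquely the one of 64 2-step routes that fits.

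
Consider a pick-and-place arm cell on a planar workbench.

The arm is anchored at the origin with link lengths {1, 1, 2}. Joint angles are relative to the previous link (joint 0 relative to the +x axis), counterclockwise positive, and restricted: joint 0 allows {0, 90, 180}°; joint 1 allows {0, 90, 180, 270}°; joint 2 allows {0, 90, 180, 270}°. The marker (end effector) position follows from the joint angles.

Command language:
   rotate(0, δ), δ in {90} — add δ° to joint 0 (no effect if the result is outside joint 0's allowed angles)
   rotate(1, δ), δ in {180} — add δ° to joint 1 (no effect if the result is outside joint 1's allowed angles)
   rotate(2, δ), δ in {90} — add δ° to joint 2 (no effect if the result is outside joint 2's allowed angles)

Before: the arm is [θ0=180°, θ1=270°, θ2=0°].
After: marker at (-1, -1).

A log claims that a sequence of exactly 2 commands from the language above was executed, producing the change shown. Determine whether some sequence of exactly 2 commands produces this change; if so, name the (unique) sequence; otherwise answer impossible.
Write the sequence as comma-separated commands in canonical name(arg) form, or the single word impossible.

start: [θ0=180°, θ1=270°, θ2=0°]
step 1 (rotate(2, 90)): [θ0=180°, θ1=270°, θ2=90°]
step 2 (rotate(2, 90)): [θ0=180°, θ1=270°, θ2=180°]
all 9 alternatives checked — unique.

rotate(2, 90), rotate(2, 90)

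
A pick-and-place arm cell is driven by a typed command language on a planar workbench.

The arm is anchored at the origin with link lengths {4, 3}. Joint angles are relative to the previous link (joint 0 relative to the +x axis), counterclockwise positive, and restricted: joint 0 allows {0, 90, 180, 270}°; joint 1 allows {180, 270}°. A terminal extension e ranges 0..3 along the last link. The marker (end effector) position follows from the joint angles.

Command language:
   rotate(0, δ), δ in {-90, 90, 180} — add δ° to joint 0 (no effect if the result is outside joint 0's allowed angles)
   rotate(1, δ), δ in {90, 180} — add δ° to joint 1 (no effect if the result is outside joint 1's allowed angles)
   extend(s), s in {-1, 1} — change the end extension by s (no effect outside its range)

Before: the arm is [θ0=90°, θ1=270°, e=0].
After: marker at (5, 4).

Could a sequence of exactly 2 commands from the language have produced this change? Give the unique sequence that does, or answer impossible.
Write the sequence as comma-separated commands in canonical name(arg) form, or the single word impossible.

start: [θ0=90°, θ1=270°, e=0]
t=1 extend(1) ⇒ [θ0=90°, θ1=270°, e=1]
t=2 extend(1) ⇒ [θ0=90°, θ1=270°, e=2]
no rival 2-sequence matches.

extend(1), extend(1)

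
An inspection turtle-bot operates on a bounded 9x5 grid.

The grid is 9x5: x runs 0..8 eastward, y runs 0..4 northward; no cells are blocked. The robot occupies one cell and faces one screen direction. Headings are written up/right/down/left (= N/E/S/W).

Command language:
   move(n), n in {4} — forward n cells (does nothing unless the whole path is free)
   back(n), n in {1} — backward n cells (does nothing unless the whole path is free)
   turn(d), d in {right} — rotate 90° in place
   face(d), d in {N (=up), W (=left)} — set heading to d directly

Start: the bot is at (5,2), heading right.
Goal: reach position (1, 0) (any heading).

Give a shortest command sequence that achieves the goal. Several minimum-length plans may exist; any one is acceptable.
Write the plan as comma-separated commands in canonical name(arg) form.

from: at (5,2), heading right
1. face(W) → at (5,2), heading left
2. move(4) → at (1,2), heading left
3. turn(right) → at (1,2), heading up
4. back(1) → at (1,1), heading up
5. back(1) → at (1,0), heading up
no 4-step plan works, so 5 is optimal.

face(W), move(4), turn(right), back(1), back(1)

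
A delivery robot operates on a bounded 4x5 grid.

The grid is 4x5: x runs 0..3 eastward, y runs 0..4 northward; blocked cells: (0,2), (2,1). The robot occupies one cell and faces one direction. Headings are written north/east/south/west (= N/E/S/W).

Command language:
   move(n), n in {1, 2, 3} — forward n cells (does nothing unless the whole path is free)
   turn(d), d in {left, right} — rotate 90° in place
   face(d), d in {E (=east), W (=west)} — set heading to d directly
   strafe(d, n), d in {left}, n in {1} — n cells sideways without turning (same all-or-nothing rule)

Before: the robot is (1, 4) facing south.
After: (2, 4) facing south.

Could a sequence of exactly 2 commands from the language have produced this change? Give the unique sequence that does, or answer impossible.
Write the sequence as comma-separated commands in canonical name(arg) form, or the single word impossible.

strafe(left, 1), move(3)

key: running move(3) before strafe(left, 1) would end elsewhere — order is forced
t0: (1, 4) facing south
step 1 (strafe(left, 1)): (2, 4) facing south
step 2 (move(3)): (2, 4) facing south
all 64 alternatives checked — unique.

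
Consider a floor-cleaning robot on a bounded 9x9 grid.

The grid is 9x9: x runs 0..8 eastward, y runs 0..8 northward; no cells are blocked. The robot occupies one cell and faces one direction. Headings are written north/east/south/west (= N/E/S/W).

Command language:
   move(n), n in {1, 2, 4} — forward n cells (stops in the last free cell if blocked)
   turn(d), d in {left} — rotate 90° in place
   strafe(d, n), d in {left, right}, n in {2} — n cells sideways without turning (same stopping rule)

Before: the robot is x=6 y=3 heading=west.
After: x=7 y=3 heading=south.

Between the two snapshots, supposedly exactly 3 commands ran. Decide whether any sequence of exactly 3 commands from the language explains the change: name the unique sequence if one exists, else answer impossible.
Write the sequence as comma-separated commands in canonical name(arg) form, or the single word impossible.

key: position moved to (7,3) AND the heading swung to S — translation plus rotation needed
from: x=6 y=3 heading=west
t=1 move(1) ⇒ x=5 y=3 heading=west
t=2 turn(left) ⇒ x=5 y=3 heading=south
t=3 strafe(left, 2) ⇒ x=7 y=3 heading=south
no other 3-command option fits: unique.

move(1), turn(left), strafe(left, 2)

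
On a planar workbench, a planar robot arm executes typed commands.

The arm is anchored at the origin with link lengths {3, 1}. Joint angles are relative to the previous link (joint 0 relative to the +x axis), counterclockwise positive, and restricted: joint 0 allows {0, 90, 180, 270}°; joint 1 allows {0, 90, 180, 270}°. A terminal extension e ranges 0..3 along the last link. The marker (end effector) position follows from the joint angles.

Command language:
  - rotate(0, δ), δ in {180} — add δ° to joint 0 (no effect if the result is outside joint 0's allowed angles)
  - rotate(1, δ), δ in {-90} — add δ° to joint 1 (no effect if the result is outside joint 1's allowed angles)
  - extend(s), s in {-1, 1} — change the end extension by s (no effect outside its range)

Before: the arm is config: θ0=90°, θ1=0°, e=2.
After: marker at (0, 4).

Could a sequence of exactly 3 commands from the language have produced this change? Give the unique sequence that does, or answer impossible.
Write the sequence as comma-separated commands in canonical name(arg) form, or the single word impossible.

extend(-1), extend(-1), extend(-1)

initial: config: θ0=90°, θ1=0°, e=2
t=1 extend(-1) ⇒ config: θ0=90°, θ1=0°, e=1
t=2 extend(-1) ⇒ config: θ0=90°, θ1=0°, e=0
t=3 extend(-1) ⇒ config: θ0=90°, θ1=0°, e=0
no other 3-command option fits: unique.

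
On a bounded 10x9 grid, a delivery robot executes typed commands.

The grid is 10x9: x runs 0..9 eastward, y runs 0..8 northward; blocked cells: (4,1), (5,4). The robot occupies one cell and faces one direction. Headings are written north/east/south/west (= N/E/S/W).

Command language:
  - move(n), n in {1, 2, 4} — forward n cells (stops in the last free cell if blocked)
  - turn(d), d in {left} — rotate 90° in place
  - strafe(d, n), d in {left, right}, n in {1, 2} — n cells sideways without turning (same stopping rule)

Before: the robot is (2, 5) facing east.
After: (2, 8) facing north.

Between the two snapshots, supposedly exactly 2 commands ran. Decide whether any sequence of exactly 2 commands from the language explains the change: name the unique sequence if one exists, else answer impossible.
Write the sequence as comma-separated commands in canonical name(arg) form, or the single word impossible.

key: move(4) runs into the grid edge before its full distance
t0: (2, 5) facing east
[1] after turn(left): (2, 5) facing north
[2] after move(4): (2, 8) facing north
no rival 2-sequence matches.

turn(left), move(4)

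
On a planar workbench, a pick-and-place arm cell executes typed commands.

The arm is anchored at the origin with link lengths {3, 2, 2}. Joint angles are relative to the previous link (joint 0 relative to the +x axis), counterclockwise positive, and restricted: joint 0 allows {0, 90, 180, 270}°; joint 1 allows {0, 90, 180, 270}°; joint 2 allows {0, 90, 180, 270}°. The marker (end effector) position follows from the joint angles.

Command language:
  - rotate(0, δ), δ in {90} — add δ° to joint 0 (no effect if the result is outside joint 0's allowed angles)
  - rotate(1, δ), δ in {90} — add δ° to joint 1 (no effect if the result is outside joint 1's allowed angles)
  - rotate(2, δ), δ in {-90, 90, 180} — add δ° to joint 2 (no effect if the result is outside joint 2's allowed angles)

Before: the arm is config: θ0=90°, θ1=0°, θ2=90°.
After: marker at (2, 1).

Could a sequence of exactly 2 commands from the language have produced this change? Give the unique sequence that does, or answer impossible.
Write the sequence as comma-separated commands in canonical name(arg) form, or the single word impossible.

from: config: θ0=90°, θ1=0°, θ2=90°
1. rotate(1, 90) → config: θ0=90°, θ1=90°, θ2=90°
2. rotate(1, 90) → config: θ0=90°, θ1=180°, θ2=90°
uniquely the one of 25 2-step routes that fits.

rotate(1, 90), rotate(1, 90)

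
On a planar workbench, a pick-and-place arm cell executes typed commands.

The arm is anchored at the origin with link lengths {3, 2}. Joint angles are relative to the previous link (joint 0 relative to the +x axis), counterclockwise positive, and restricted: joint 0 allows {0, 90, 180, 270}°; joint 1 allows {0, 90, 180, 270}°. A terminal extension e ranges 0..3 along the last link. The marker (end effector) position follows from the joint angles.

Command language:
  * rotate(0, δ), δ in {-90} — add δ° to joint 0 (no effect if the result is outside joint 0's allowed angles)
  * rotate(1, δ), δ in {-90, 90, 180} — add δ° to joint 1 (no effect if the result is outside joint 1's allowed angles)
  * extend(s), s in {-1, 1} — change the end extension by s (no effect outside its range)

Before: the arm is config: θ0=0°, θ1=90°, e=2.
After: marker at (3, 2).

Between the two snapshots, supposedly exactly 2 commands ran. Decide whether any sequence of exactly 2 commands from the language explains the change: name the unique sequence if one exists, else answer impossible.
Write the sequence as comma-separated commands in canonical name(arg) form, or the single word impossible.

extend(-1), extend(-1)

begin: config: θ0=0°, θ1=90°, e=2
step 1 (extend(-1)): config: θ0=0°, θ1=90°, e=1
step 2 (extend(-1)): config: θ0=0°, θ1=90°, e=0
all 36 alternatives checked — unique.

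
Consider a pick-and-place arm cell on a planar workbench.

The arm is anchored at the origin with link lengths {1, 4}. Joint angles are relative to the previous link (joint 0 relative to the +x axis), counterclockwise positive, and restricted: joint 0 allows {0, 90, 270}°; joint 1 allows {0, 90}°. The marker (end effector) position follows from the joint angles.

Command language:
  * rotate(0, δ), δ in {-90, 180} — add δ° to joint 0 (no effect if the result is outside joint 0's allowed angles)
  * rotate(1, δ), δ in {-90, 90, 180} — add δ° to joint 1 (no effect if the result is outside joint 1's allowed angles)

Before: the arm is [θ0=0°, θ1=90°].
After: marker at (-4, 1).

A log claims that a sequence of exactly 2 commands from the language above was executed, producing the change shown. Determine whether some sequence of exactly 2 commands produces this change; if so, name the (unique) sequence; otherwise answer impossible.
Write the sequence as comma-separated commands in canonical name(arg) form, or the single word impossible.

rotate(0, -90), rotate(0, 180)

key: running rotate(0, 180) before rotate(0, -90) would end elsewhere — order is forced
t0: [θ0=0°, θ1=90°]
1. rotate(0, -90) → [θ0=270°, θ1=90°]
2. rotate(0, 180) → [θ0=90°, θ1=90°]
uniquely the one of 25 2-step routes that fits.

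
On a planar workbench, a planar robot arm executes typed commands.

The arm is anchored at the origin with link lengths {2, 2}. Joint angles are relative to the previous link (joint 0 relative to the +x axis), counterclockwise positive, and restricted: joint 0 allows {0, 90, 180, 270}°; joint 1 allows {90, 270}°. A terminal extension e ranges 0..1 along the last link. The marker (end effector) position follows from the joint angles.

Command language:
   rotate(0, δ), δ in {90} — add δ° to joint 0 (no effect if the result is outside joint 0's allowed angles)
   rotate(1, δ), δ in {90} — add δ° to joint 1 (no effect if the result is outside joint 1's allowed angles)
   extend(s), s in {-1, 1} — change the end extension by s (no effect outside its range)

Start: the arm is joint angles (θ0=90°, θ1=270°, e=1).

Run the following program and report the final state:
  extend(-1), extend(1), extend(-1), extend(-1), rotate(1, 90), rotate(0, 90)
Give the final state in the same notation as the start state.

begin: joint angles (θ0=90°, θ1=270°, e=1)
1. extend(-1) → joint angles (θ0=90°, θ1=270°, e=0)
2. extend(1) → joint angles (θ0=90°, θ1=270°, e=1)
3. extend(-1) → joint angles (θ0=90°, θ1=270°, e=0)
4. extend(-1) → joint angles (θ0=90°, θ1=270°, e=0)
5. rotate(1, 90) → joint angles (θ0=90°, θ1=270°, e=0)
6. rotate(0, 90) → joint angles (θ0=180°, θ1=270°, e=0)

joint angles (θ0=180°, θ1=270°, e=0)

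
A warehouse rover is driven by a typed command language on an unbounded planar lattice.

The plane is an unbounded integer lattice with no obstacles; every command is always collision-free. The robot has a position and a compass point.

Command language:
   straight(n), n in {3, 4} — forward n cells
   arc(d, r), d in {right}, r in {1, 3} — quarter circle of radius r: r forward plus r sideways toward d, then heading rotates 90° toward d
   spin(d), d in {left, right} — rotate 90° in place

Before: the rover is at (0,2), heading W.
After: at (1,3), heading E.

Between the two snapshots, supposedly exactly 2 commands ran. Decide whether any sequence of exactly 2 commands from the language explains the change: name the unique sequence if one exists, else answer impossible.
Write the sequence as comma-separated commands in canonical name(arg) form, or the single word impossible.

key: cell and facing (now E) both changed — the 2 commands mix motion and turning
begin: at (0,2), heading W
t=1 spin(right) ⇒ at (0,2), heading N
t=2 arc(right, 1) ⇒ at (1,3), heading E
no rival 2-sequence matches.

spin(right), arc(right, 1)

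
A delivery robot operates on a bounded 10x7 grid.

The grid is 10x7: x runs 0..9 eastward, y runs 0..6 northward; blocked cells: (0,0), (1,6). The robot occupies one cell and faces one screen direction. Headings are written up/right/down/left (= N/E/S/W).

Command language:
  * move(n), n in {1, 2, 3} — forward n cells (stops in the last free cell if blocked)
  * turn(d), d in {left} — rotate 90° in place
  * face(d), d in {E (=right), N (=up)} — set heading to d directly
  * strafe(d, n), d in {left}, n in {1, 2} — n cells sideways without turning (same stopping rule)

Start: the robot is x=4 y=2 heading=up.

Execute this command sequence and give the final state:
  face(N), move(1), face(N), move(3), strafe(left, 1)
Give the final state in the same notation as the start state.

from: x=4 y=2 heading=up
1. face(N) → x=4 y=2 heading=up
2. move(1) → x=4 y=3 heading=up
3. face(N) → x=4 y=3 heading=up
4. move(3) → x=4 y=6 heading=up
5. strafe(left, 1) → x=3 y=6 heading=up

x=3 y=6 heading=up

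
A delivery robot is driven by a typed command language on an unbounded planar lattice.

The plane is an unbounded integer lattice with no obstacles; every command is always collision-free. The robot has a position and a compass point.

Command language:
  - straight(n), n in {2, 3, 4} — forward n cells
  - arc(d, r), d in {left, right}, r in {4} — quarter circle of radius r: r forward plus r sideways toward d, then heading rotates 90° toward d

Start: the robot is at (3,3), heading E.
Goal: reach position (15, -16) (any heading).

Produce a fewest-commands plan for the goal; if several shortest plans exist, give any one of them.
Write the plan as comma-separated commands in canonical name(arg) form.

arc(right, 4), arc(left, 4), arc(right, 4), straight(4), straight(3)

t0: at (3,3), heading E
step 1 (arc(right, 4)): at (7,-1), heading S
step 2 (arc(left, 4)): at (11,-5), heading E
step 3 (arc(right, 4)): at (15,-9), heading S
step 4 (straight(4)): at (15,-13), heading S
step 5 (straight(3)): at (15,-16), heading S
no 4-step plan works, so 5 is optimal.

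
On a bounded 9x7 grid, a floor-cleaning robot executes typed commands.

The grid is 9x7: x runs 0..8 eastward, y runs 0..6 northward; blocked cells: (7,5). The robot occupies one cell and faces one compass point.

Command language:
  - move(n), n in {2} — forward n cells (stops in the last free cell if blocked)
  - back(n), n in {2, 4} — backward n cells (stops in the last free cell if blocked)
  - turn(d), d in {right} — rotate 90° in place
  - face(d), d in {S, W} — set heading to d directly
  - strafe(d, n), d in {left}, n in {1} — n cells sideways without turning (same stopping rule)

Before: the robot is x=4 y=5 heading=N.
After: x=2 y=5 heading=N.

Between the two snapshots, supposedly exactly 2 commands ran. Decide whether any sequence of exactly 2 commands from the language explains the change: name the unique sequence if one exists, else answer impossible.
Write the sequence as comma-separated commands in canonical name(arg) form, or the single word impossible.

strafe(left, 1), strafe(left, 1)

key: heading stays N — no command in the sequence turns
initial: x=4 y=5 heading=N
t=1 strafe(left, 1) ⇒ x=3 y=5 heading=N
t=2 strafe(left, 1) ⇒ x=2 y=5 heading=N
all 49 alternatives checked — unique.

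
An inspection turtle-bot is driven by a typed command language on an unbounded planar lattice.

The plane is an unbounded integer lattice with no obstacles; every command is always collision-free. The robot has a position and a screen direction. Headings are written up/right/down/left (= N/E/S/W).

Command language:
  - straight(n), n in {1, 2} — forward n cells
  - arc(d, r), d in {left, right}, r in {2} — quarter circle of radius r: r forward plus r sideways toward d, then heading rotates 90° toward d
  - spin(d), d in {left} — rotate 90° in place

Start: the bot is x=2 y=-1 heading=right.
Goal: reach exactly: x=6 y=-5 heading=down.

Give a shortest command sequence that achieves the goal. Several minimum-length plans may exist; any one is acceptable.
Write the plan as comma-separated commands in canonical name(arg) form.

arc(right, 2), spin(left), arc(right, 2)

initial: x=2 y=-1 heading=right
step 1 (arc(right, 2)): x=4 y=-3 heading=down
step 2 (spin(left)): x=4 y=-3 heading=right
step 3 (arc(right, 2)): x=6 y=-5 heading=down
no 2-step plan works, so 3 is optimal.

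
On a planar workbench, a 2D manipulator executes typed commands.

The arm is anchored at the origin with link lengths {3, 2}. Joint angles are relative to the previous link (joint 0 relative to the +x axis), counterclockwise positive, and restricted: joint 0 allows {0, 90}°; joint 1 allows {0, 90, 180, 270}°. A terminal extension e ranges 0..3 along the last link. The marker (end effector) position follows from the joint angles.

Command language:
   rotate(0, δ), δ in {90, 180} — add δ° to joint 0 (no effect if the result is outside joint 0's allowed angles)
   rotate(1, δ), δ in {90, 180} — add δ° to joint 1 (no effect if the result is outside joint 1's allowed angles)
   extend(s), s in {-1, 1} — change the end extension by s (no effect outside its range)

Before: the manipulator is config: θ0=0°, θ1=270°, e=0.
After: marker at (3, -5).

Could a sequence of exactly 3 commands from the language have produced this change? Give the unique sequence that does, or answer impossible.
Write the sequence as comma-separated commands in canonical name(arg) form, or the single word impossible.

extend(1), extend(1), extend(1)

initial: config: θ0=0°, θ1=270°, e=0
t=1 extend(1) ⇒ config: θ0=0°, θ1=270°, e=1
t=2 extend(1) ⇒ config: θ0=0°, θ1=270°, e=2
t=3 extend(1) ⇒ config: θ0=0°, θ1=270°, e=3
uniquely the one of 216 3-step routes that fits.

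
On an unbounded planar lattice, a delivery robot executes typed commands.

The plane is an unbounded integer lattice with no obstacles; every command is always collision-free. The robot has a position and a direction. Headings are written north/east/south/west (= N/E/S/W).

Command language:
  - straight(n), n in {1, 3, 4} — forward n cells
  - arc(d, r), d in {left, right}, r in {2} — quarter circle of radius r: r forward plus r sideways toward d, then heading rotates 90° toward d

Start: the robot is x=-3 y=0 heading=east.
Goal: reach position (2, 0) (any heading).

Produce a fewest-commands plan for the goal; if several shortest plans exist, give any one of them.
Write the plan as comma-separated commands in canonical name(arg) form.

straight(1), straight(4)

t0: x=-3 y=0 heading=east
t=1 straight(1) ⇒ x=-2 y=0 heading=east
t=2 straight(4) ⇒ x=2 y=0 heading=east
shorter routes all fall short; 2 is best.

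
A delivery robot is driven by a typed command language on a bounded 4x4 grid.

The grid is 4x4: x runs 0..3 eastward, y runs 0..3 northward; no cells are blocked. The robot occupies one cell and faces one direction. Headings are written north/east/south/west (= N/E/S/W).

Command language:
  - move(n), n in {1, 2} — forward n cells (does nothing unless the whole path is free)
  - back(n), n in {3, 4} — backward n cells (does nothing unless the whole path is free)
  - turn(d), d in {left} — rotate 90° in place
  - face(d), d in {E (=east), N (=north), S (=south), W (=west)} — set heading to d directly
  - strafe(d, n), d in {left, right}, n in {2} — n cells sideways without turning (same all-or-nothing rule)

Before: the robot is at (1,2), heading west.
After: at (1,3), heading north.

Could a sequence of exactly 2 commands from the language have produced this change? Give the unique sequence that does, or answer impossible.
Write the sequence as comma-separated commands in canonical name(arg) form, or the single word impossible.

key: cell and facing (now N) both changed — the 2 commands mix motion and turning
t0: at (1,2), heading west
step 1 (face(N)): at (1,2), heading north
step 2 (move(1)): at (1,3), heading north
no rival 2-sequence matches.

face(N), move(1)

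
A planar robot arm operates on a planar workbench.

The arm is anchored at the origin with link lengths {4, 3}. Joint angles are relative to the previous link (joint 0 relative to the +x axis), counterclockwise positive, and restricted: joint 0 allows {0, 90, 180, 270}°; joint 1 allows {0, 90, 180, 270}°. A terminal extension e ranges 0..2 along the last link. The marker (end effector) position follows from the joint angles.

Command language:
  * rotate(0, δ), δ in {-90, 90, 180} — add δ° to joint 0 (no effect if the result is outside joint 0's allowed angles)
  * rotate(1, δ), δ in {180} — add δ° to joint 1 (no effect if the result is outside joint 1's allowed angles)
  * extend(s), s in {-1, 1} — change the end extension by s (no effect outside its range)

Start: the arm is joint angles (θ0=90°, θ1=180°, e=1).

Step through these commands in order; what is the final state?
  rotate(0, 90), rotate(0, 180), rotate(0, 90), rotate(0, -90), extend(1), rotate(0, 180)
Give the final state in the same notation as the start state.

joint angles (θ0=180°, θ1=180°, e=2)

initial: joint angles (θ0=90°, θ1=180°, e=1)
t=1 rotate(0, 90) ⇒ joint angles (θ0=180°, θ1=180°, e=1)
t=2 rotate(0, 180) ⇒ joint angles (θ0=0°, θ1=180°, e=1)
t=3 rotate(0, 90) ⇒ joint angles (θ0=90°, θ1=180°, e=1)
t=4 rotate(0, -90) ⇒ joint angles (θ0=0°, θ1=180°, e=1)
t=5 extend(1) ⇒ joint angles (θ0=0°, θ1=180°, e=2)
t=6 rotate(0, 180) ⇒ joint angles (θ0=180°, θ1=180°, e=2)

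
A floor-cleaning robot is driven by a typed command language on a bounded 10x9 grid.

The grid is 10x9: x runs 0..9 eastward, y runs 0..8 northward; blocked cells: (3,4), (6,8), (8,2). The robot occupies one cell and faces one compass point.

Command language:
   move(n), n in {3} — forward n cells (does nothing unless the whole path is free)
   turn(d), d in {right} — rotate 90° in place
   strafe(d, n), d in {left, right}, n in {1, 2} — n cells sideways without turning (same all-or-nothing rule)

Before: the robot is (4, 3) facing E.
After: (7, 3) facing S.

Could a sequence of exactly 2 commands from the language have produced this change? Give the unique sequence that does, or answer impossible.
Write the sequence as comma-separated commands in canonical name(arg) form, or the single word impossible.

key: order matters: swapping move(3) and turn(right) lands elsewhere
begin: (4, 3) facing E
[1] after move(3): (7, 3) facing E
[2] after turn(right): (7, 3) facing S
uniquely the one of 36 2-step routes that fits.

move(3), turn(right)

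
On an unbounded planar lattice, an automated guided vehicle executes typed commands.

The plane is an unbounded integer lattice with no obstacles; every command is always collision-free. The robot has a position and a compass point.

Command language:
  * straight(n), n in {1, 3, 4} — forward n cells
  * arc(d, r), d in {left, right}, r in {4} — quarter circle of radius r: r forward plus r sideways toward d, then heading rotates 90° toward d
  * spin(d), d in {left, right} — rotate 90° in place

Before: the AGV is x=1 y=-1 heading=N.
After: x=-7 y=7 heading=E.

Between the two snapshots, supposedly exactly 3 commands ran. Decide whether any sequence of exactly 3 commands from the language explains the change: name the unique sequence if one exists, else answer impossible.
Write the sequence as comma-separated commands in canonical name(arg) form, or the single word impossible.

key: order matters: swapping arc(left, 4) and spin(right) lands elsewhere
from: x=1 y=-1 heading=N
step 1 (arc(left, 4)): x=-3 y=3 heading=W
step 2 (arc(right, 4)): x=-7 y=7 heading=N
step 3 (spin(right)): x=-7 y=7 heading=E
no other 3-command option fits: unique.

arc(left, 4), arc(right, 4), spin(right)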